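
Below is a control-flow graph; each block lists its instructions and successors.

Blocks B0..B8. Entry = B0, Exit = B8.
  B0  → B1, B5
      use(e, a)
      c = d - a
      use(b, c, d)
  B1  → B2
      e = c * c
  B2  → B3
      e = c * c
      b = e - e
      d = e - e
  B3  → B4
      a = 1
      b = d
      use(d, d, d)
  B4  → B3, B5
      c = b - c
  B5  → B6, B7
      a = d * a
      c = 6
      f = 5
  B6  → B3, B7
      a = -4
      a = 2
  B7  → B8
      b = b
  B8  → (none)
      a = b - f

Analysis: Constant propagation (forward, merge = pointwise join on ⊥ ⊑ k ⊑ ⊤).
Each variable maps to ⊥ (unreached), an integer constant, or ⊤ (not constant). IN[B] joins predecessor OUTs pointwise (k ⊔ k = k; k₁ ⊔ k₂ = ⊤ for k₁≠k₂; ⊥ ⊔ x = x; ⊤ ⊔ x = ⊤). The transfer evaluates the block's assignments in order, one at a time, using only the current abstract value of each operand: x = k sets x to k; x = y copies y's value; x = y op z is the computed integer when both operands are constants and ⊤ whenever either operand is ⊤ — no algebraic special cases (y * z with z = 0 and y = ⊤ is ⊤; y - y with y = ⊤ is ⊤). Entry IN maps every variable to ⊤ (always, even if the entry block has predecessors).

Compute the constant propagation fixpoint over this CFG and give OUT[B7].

Fixpoint table:
  B0: | IN=(all ⊤) | OUT=(all ⊤)
  B1: | IN=(all ⊤) | OUT=(all ⊤)
  B2: | IN=(all ⊤) | OUT=(all ⊤)
  B3: | IN=(all ⊤) | OUT={a:1; rest ⊤}
  B4: | IN={a:1; rest ⊤} | OUT={a:1; rest ⊤}
  B5: | IN=(all ⊤) | OUT={c:6, f:5; rest ⊤}
  B6: | IN={c:6, f:5; rest ⊤} | OUT={a:2, c:6, f:5; rest ⊤}
  B7: | IN={c:6, f:5; rest ⊤} | OUT={c:6, f:5; rest ⊤}
  B8: | IN={c:6, f:5; rest ⊤} | OUT={c:6, f:5; rest ⊤}

Merge at B7: IN[B7] = OUT[B5] ⊔ OUT[B6] = {a: ⊤, b: ⊤, c: 6, d: ⊤, e: ⊤, f: 5}
Applying B7's transfer function to that IN value gives OUT[B7] (row B7 above).

Answer: {a: ⊤, b: ⊤, c: 6, d: ⊤, e: ⊤, f: 5}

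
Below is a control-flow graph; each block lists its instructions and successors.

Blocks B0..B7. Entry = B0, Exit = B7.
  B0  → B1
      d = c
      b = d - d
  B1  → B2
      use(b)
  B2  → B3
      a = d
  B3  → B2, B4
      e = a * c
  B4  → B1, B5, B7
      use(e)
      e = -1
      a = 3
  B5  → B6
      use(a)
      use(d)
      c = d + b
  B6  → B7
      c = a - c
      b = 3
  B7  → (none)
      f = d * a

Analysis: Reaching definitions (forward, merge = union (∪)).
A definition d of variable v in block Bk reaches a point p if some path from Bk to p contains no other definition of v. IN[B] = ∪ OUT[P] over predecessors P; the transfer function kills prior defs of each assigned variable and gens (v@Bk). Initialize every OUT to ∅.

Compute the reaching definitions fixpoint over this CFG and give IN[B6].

Answer: {a@B4, b@B0, c@B5, d@B0, e@B4}

Trace:
Per-block solution:
  B0:   IN={}   OUT={b@B0, d@B0}
  B1:   IN={a@B4, b@B0, d@B0, e@B4}   OUT={a@B4, b@B0, d@B0, e@B4}
  B2:   IN={a@B2, a@B4, b@B0, d@B0, e@B3, e@B4}   OUT={a@B2, b@B0, d@B0, e@B3, e@B4}
  B3:   IN={a@B2, b@B0, d@B0, e@B3, e@B4}   OUT={a@B2, b@B0, d@B0, e@B3}
  B4:   IN={a@B2, b@B0, d@B0, e@B3}   OUT={a@B4, b@B0, d@B0, e@B4}
  B5:   IN={a@B4, b@B0, d@B0, e@B4}   OUT={a@B4, b@B0, c@B5, d@B0, e@B4}
  B6:   IN={a@B4, b@B0, c@B5, d@B0, e@B4}   OUT={a@B4, b@B6, c@B6, d@B0, e@B4}
  B7:   IN={a@B4, b@B0, b@B6, c@B6, d@B0, e@B4}   OUT={a@B4, b@B0, b@B6, c@B6, d@B0, e@B4, f@B7}

Merge at B6: IN[B6] = OUT[B5] = {a@B4, b@B0, c@B5, d@B0, e@B4}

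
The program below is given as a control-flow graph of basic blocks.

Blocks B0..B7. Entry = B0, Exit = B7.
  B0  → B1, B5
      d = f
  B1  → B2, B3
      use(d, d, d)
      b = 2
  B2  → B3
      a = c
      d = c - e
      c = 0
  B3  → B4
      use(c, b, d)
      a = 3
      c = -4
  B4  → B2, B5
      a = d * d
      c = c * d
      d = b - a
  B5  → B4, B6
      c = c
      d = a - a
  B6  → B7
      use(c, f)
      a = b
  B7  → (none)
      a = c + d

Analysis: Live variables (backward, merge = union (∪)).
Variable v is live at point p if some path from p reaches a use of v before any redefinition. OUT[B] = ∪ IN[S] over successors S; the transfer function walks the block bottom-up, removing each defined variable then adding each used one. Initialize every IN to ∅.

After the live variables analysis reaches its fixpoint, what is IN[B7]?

Answer: {c, d}

Derivation:
Per-block solution:
  B0: | IN={a, b, c, e, f} | OUT={a, b, c, d, e, f}
  B1: | IN={c, d, e, f} | OUT={b, c, d, e, f}
  B2: | IN={b, c, e, f} | OUT={b, c, d, e, f}
  B3: | IN={b, c, d, e, f} | OUT={b, c, d, e, f}
  B4: | IN={b, c, d, e, f} | OUT={a, b, c, e, f}
  B5: | IN={a, b, c, e, f} | OUT={b, c, d, e, f}
  B6: | IN={b, c, d, f} | OUT={c, d}
  B7: | IN={c, d} | OUT={}

B7 is the boundary node: OUT[B7] = {}
Applying B7's transfer function to that OUT value gives IN[B7] (row B7 above).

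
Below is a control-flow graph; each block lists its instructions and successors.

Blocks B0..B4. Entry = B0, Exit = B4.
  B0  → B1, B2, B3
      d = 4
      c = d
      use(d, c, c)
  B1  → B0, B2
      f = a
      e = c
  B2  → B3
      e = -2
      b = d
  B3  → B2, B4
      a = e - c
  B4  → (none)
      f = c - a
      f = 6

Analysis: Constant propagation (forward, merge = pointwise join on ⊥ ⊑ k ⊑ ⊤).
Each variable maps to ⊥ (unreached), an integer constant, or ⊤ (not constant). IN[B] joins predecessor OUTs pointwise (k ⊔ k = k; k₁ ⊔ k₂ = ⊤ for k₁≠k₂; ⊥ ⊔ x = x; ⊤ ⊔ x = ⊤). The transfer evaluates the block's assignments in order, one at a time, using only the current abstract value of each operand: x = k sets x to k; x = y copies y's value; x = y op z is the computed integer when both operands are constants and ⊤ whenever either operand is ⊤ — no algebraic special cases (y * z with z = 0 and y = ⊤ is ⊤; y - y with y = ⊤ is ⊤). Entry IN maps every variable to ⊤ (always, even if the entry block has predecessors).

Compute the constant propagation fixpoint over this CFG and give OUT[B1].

Answer: {a: ⊤, b: ⊤, c: 4, d: 4, e: 4, f: ⊤}

Working:
Converged values:
  B0:  IN=(all ⊤)  OUT={c:4, d:4; rest ⊤}
  B1:  IN={c:4, d:4; rest ⊤}  OUT={c:4, d:4, e:4; rest ⊤}
  B2:  IN={c:4, d:4; rest ⊤}  OUT={b:4, c:4, d:4, e:-2; rest ⊤}
  B3:  IN={c:4, d:4; rest ⊤}  OUT={c:4, d:4; rest ⊤}
  B4:  IN={c:4, d:4; rest ⊤}  OUT={c:4, d:4, f:6; rest ⊤}

Merge at B1: IN[B1] = OUT[B0] = {a: ⊤, b: ⊤, c: 4, d: 4, e: ⊤, f: ⊤}
Applying B1's transfer function to that IN value gives OUT[B1] (row B1 above).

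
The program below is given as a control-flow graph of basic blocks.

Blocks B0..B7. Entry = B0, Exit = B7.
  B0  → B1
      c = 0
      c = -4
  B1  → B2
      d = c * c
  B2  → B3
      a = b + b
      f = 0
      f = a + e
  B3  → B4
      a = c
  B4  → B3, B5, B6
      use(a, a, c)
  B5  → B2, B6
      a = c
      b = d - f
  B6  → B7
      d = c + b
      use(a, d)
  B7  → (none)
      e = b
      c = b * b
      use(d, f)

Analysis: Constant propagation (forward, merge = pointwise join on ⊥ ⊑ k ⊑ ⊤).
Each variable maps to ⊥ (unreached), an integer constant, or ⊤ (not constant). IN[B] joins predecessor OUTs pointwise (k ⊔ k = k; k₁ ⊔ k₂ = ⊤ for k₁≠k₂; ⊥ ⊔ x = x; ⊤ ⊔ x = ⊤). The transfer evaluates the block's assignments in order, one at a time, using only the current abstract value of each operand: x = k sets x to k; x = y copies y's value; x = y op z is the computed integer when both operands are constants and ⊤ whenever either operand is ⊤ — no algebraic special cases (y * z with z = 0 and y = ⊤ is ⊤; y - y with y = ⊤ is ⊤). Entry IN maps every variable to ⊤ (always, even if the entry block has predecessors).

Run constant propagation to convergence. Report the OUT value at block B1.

Fixpoint table:
  B0: | IN=(all ⊤) | OUT={c:-4; rest ⊤}
  B1: | IN={c:-4; rest ⊤} | OUT={c:-4, d:16; rest ⊤}
  B2: | IN={c:-4, d:16; rest ⊤} | OUT={c:-4, d:16; rest ⊤}
  B3: | IN={c:-4, d:16; rest ⊤} | OUT={a:-4, c:-4, d:16; rest ⊤}
  B4: | IN={a:-4, c:-4, d:16; rest ⊤} | OUT={a:-4, c:-4, d:16; rest ⊤}
  B5: | IN={a:-4, c:-4, d:16; rest ⊤} | OUT={a:-4, c:-4, d:16; rest ⊤}
  B6: | IN={a:-4, c:-4, d:16; rest ⊤} | OUT={a:-4, c:-4; rest ⊤}
  B7: | IN={a:-4, c:-4; rest ⊤} | OUT={a:-4; rest ⊤}

Merge at B1: IN[B1] = OUT[B0] = {a: ⊤, b: ⊤, c: -4, d: ⊤, e: ⊤, f: ⊤}
Applying B1's transfer function to that IN value gives OUT[B1] (row B1 above).

Answer: {a: ⊤, b: ⊤, c: -4, d: 16, e: ⊤, f: ⊤}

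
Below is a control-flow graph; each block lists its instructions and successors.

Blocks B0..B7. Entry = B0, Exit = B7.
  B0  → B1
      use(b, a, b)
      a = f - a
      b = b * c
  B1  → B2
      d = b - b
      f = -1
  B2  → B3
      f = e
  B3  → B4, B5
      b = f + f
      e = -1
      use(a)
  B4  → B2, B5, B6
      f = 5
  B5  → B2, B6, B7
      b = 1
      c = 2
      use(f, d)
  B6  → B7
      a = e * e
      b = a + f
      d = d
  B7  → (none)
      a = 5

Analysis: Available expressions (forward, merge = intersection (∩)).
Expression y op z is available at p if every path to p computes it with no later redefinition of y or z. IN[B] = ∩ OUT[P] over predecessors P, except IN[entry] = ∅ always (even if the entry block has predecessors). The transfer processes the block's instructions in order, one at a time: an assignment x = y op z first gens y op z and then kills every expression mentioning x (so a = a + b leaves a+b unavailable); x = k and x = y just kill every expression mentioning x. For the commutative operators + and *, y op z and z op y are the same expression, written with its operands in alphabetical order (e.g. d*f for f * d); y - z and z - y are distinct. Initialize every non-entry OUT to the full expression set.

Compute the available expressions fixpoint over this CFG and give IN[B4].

Fixpoint table:
  B0:  IN={}  OUT={}
  B1:  IN={}  OUT={b-b}
  B2:  IN={}  OUT={}
  B3:  IN={}  OUT={f+f}
  B4:  IN={f+f}  OUT={}
  B5:  IN={}  OUT={}
  B6:  IN={}  OUT={a+f, e*e}
  B7:  IN={}  OUT={}

Merge at B4: IN[B4] = OUT[B3] = {f+f}

Answer: {f+f}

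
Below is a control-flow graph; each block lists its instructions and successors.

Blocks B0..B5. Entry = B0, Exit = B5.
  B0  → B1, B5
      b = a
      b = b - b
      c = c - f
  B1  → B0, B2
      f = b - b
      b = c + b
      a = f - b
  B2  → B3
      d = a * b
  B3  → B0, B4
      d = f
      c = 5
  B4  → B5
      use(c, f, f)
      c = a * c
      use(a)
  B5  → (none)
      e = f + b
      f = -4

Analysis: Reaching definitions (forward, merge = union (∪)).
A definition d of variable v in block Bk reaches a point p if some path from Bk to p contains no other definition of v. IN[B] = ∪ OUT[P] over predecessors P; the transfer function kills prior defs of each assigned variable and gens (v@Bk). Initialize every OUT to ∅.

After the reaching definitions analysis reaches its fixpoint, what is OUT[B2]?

Per-block solution:
  B0:  IN={a@B1, b@B1, c@B0, c@B3, d@B3, f@B1}  OUT={a@B1, b@B0, c@B0, d@B3, f@B1}
  B1:  IN={a@B1, b@B0, c@B0, d@B3, f@B1}  OUT={a@B1, b@B1, c@B0, d@B3, f@B1}
  B2:  IN={a@B1, b@B1, c@B0, d@B3, f@B1}  OUT={a@B1, b@B1, c@B0, d@B2, f@B1}
  B3:  IN={a@B1, b@B1, c@B0, d@B2, f@B1}  OUT={a@B1, b@B1, c@B3, d@B3, f@B1}
  B4:  IN={a@B1, b@B1, c@B3, d@B3, f@B1}  OUT={a@B1, b@B1, c@B4, d@B3, f@B1}
  B5:  IN={a@B1, b@B0, b@B1, c@B0, c@B4, d@B3, f@B1}  OUT={a@B1, b@B0, b@B1, c@B0, c@B4, d@B3, e@B5, f@B5}

Merge at B2: IN[B2] = OUT[B1] = {a@B1, b@B1, c@B0, d@B3, f@B1}
Applying B2's transfer function to that IN value gives OUT[B2] (row B2 above).

Answer: {a@B1, b@B1, c@B0, d@B2, f@B1}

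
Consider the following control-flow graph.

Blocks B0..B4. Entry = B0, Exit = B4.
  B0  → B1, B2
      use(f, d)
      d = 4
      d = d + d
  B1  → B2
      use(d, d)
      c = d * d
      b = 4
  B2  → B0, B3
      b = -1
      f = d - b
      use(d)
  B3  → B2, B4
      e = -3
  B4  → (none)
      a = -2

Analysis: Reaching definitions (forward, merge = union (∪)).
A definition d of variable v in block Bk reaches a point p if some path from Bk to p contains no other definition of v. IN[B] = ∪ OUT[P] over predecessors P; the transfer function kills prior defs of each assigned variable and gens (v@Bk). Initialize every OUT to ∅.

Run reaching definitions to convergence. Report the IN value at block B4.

Answer: {b@B2, c@B1, d@B0, e@B3, f@B2}

Trace:
Converged values:
  B0:   IN={b@B2, c@B1, d@B0, e@B3, f@B2}   OUT={b@B2, c@B1, d@B0, e@B3, f@B2}
  B1:   IN={b@B2, c@B1, d@B0, e@B3, f@B2}   OUT={b@B1, c@B1, d@B0, e@B3, f@B2}
  B2:   IN={b@B1, b@B2, c@B1, d@B0, e@B3, f@B2}   OUT={b@B2, c@B1, d@B0, e@B3, f@B2}
  B3:   IN={b@B2, c@B1, d@B0, e@B3, f@B2}   OUT={b@B2, c@B1, d@B0, e@B3, f@B2}
  B4:   IN={b@B2, c@B1, d@B0, e@B3, f@B2}   OUT={a@B4, b@B2, c@B1, d@B0, e@B3, f@B2}

Merge at B4: IN[B4] = OUT[B3] = {b@B2, c@B1, d@B0, e@B3, f@B2}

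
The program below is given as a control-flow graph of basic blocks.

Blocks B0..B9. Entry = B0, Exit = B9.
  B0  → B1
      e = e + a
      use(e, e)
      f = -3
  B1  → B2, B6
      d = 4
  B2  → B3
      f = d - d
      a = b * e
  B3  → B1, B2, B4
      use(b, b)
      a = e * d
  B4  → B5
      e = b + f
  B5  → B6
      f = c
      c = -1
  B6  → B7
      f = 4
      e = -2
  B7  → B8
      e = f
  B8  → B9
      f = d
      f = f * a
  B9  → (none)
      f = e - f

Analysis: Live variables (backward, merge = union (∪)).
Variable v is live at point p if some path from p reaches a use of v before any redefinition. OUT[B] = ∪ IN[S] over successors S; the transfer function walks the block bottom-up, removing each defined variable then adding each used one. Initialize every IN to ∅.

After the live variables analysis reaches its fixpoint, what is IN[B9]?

Per-block solution:
  B0:   IN={a, b, c, e}   OUT={a, b, c, e}
  B1:   IN={a, b, c, e}   OUT={a, b, c, d, e}
  B2:   IN={b, c, d, e}   OUT={b, c, d, e, f}
  B3:   IN={b, c, d, e, f}   OUT={a, b, c, d, e, f}
  B4:   IN={a, b, c, d, f}   OUT={a, c, d}
  B5:   IN={a, c, d}   OUT={a, d}
  B6:   IN={a, d}   OUT={a, d, f}
  B7:   IN={a, d, f}   OUT={a, d, e}
  B8:   IN={a, d, e}   OUT={e, f}
  B9:   IN={e, f}   OUT={}

B9 is the boundary node: OUT[B9] = {}
Applying B9's transfer function to that OUT value gives IN[B9] (row B9 above).

Answer: {e, f}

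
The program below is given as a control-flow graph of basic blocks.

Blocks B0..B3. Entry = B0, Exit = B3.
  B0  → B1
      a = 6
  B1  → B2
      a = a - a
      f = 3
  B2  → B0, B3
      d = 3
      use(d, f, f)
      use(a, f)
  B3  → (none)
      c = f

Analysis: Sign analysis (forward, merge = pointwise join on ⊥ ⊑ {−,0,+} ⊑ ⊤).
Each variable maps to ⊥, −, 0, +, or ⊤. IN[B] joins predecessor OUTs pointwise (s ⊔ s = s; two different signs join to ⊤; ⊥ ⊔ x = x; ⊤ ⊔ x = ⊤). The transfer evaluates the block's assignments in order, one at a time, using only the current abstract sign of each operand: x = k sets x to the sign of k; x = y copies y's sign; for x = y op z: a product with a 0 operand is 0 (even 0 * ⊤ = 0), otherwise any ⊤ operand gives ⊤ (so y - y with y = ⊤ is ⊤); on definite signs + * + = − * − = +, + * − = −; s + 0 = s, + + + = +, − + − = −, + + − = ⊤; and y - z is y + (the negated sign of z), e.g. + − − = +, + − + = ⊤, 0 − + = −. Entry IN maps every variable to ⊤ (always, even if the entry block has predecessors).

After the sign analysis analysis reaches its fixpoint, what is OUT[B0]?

Answer: {a: +, b: ⊤, c: ⊤, d: ⊤, e: ⊤, f: ⊤}

Trace:
Per-block solution:
  B0:   IN=(all ⊤)   OUT={a:+; rest ⊤}
  B1:   IN={a:+; rest ⊤}   OUT={f:+; rest ⊤}
  B2:   IN={f:+; rest ⊤}   OUT={d:+, f:+; rest ⊤}
  B3:   IN={d:+, f:+; rest ⊤}   OUT={c:+, d:+, f:+; rest ⊤}

Merge at B0 (entry node, so the boundary value (all ⊤) is joined with the incoming edge(s)): IN[B0] = (all ⊤) ⊔ OUT[B2] = {a: ⊤, b: ⊤, c: ⊤, d: ⊤, e: ⊤, f: ⊤}
Applying B0's transfer function to that IN value gives OUT[B0] (row B0 above).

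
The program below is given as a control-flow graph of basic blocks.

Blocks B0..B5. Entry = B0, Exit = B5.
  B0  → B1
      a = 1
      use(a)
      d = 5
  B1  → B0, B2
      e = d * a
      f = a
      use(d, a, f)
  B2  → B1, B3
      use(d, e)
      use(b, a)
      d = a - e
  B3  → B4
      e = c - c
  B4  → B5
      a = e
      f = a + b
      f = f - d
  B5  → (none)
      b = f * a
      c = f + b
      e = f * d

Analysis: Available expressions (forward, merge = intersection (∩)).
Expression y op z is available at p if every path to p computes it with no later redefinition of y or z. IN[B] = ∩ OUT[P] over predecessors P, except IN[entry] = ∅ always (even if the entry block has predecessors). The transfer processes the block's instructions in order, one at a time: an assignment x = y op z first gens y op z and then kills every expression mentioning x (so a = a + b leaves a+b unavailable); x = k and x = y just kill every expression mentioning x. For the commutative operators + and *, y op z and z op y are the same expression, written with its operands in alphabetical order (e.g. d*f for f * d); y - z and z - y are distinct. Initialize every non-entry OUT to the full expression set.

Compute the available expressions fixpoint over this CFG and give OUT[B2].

Answer: {a-e}

Derivation:
Per-block solution:
  B0: | IN={} | OUT={}
  B1: | IN={} | OUT={a*d}
  B2: | IN={a*d} | OUT={a-e}
  B3: | IN={a-e} | OUT={c-c}
  B4: | IN={c-c} | OUT={a+b, c-c}
  B5: | IN={a+b, c-c} | OUT={a*f, b+f, d*f}

Merge at B2: IN[B2] = OUT[B1] = {a*d}
Applying B2's transfer function to that IN value gives OUT[B2] (row B2 above).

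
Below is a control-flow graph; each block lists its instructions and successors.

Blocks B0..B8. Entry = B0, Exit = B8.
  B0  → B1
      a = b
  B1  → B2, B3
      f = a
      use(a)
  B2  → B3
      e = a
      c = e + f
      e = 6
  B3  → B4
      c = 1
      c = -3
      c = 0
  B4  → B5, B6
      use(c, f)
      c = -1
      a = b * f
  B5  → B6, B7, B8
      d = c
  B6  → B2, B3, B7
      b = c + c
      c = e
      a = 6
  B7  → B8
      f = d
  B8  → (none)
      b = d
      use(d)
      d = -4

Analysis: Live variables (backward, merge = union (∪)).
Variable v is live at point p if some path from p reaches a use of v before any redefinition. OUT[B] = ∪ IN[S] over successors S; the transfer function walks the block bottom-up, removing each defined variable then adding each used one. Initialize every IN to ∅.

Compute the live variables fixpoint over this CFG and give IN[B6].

Per-block solution:
  B0: | IN={b, d, e} | OUT={a, b, d, e}
  B1: | IN={a, b, d, e} | OUT={a, b, d, e, f}
  B2: | IN={a, b, d, f} | OUT={b, d, e, f}
  B3: | IN={b, d, e, f} | OUT={b, c, d, e, f}
  B4: | IN={b, c, d, e, f} | OUT={c, d, e, f}
  B5: | IN={c, e, f} | OUT={c, d, e, f}
  B6: | IN={c, d, e, f} | OUT={a, b, d, e, f}
  B7: | IN={d} | OUT={d}
  B8: | IN={d} | OUT={}

Merge at B6: OUT[B6] = IN[B2] ⊔ IN[B3] ⊔ IN[B7] = {a, b, d, e, f}
Applying B6's transfer function to that OUT value gives IN[B6] (row B6 above).

Answer: {c, d, e, f}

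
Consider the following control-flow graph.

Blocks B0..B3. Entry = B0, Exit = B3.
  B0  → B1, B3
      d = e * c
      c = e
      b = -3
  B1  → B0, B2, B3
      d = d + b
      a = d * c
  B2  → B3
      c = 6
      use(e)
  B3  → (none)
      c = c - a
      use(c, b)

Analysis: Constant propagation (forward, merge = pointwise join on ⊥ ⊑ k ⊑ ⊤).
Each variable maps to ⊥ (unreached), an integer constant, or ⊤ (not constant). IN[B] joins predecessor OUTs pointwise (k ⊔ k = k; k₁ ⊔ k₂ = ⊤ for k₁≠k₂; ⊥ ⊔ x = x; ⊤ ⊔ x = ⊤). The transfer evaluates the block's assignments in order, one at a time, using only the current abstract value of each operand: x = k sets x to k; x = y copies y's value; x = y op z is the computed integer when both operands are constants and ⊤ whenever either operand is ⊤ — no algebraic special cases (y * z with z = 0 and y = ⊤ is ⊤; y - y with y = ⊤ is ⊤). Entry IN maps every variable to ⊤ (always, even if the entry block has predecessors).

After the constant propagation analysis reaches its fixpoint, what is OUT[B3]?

Fixpoint table:
  B0:  IN=(all ⊤)  OUT={b:-3; rest ⊤}
  B1:  IN={b:-3; rest ⊤}  OUT={b:-3; rest ⊤}
  B2:  IN={b:-3; rest ⊤}  OUT={b:-3, c:6; rest ⊤}
  B3:  IN={b:-3; rest ⊤}  OUT={b:-3; rest ⊤}

Merge at B3: IN[B3] = OUT[B0] ⊔ OUT[B1] ⊔ OUT[B2] = {a: ⊤, b: -3, c: ⊤, d: ⊤, e: ⊤, f: ⊤}
Applying B3's transfer function to that IN value gives OUT[B3] (row B3 above).

Answer: {a: ⊤, b: -3, c: ⊤, d: ⊤, e: ⊤, f: ⊤}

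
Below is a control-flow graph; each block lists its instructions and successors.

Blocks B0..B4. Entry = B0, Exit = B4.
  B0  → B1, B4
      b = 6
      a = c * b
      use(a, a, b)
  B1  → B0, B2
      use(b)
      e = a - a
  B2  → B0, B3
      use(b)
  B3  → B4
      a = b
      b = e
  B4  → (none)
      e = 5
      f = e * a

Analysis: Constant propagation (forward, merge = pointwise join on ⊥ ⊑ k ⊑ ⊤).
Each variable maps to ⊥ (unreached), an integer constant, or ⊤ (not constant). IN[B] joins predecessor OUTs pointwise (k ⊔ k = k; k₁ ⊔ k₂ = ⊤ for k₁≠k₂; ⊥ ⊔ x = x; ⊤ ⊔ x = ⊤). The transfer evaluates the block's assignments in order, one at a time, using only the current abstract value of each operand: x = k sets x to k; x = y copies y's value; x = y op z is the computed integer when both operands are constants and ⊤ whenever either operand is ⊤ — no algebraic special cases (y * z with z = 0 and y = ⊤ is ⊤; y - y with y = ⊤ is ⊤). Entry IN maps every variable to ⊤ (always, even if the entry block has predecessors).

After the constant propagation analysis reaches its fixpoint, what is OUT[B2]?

Answer: {a: ⊤, b: 6, c: ⊤, d: ⊤, e: ⊤, f: ⊤}

Trace:
Per-block solution:
  B0: | IN=(all ⊤) | OUT={b:6; rest ⊤}
  B1: | IN={b:6; rest ⊤} | OUT={b:6; rest ⊤}
  B2: | IN={b:6; rest ⊤} | OUT={b:6; rest ⊤}
  B3: | IN={b:6; rest ⊤} | OUT={a:6; rest ⊤}
  B4: | IN=(all ⊤) | OUT={e:5; rest ⊤}

Merge at B2: IN[B2] = OUT[B1] = {a: ⊤, b: 6, c: ⊤, d: ⊤, e: ⊤, f: ⊤}
Applying B2's transfer function to that IN value gives OUT[B2] (row B2 above).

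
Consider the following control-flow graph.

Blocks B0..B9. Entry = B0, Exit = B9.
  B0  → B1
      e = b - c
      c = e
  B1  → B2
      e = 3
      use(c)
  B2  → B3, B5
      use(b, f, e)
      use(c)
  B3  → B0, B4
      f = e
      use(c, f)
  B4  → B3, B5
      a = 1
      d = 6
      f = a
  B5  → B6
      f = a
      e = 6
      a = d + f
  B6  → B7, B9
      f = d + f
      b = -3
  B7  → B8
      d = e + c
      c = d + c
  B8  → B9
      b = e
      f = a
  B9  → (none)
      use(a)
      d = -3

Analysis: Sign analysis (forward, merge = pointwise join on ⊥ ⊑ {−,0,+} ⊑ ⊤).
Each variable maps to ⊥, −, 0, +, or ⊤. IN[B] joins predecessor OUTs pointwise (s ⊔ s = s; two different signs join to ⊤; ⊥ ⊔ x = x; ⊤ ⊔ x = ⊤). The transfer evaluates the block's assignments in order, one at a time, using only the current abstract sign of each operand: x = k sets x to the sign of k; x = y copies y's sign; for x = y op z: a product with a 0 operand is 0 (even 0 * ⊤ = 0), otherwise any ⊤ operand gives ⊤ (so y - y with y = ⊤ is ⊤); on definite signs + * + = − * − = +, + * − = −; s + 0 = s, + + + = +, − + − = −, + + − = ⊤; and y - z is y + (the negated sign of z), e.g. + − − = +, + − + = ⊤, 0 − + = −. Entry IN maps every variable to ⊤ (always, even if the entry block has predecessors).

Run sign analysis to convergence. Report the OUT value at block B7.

Converged values:
  B0:  IN=(all ⊤)  OUT=(all ⊤)
  B1:  IN=(all ⊤)  OUT={e:+; rest ⊤}
  B2:  IN={e:+; rest ⊤}  OUT={e:+; rest ⊤}
  B3:  IN={e:+; rest ⊤}  OUT={e:+, f:+; rest ⊤}
  B4:  IN={e:+, f:+; rest ⊤}  OUT={a:+, d:+, e:+, f:+; rest ⊤}
  B5:  IN={e:+; rest ⊤}  OUT={e:+; rest ⊤}
  B6:  IN={e:+; rest ⊤}  OUT={b:-, e:+; rest ⊤}
  B7:  IN={b:-, e:+; rest ⊤}  OUT={b:-, e:+; rest ⊤}
  B8:  IN={b:-, e:+; rest ⊤}  OUT={b:+, e:+; rest ⊤}
  B9:  IN={e:+; rest ⊤}  OUT={d:-, e:+; rest ⊤}

Merge at B7: IN[B7] = OUT[B6] = {a: ⊤, b: -, c: ⊤, d: ⊤, e: +, f: ⊤}
Applying B7's transfer function to that IN value gives OUT[B7] (row B7 above).

Answer: {a: ⊤, b: -, c: ⊤, d: ⊤, e: +, f: ⊤}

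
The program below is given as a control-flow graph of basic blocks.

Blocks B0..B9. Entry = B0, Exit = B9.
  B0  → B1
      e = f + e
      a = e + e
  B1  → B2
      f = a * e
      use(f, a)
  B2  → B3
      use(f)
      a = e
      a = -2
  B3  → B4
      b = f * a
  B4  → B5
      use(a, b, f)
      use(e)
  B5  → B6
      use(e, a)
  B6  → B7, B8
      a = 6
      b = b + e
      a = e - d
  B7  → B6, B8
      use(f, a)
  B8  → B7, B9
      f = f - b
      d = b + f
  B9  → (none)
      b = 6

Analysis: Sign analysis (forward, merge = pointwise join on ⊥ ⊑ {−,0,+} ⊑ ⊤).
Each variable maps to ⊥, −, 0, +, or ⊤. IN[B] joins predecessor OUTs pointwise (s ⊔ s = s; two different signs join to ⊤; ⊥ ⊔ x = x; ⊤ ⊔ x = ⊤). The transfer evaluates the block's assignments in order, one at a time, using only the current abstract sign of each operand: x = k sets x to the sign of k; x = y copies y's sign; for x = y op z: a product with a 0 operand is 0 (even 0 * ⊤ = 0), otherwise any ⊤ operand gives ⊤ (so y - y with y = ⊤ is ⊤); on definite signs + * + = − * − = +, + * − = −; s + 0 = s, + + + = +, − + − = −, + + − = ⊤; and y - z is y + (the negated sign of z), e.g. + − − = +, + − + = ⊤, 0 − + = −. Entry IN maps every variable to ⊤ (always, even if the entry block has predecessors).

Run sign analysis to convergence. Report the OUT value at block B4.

Per-block solution:
  B0:   IN=(all ⊤)   OUT=(all ⊤)
  B1:   IN=(all ⊤)   OUT=(all ⊤)
  B2:   IN=(all ⊤)   OUT={a:-; rest ⊤}
  B3:   IN={a:-; rest ⊤}   OUT={a:-; rest ⊤}
  B4:   IN={a:-; rest ⊤}   OUT={a:-; rest ⊤}
  B5:   IN={a:-; rest ⊤}   OUT={a:-; rest ⊤}
  B6:   IN=(all ⊤)   OUT=(all ⊤)
  B7:   IN=(all ⊤)   OUT=(all ⊤)
  B8:   IN=(all ⊤)   OUT=(all ⊤)
  B9:   IN=(all ⊤)   OUT={b:+; rest ⊤}

Merge at B4: IN[B4] = OUT[B3] = {a: -, b: ⊤, c: ⊤, d: ⊤, e: ⊤, f: ⊤}
Applying B4's transfer function to that IN value gives OUT[B4] (row B4 above).

Answer: {a: -, b: ⊤, c: ⊤, d: ⊤, e: ⊤, f: ⊤}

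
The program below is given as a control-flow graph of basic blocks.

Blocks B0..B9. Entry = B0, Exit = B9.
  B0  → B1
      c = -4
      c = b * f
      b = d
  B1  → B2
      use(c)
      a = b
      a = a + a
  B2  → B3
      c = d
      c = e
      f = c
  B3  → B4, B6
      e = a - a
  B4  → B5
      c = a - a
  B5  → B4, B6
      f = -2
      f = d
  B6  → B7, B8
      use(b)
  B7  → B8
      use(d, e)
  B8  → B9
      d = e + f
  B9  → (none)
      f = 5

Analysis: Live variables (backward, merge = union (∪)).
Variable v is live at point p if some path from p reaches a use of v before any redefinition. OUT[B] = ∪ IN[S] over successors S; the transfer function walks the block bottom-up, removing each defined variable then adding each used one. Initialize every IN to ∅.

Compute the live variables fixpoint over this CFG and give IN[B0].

Converged values:
  B0:  IN={b, d, e, f}  OUT={b, c, d, e}
  B1:  IN={b, c, d, e}  OUT={a, b, d, e}
  B2:  IN={a, b, d, e}  OUT={a, b, d, f}
  B3:  IN={a, b, d, f}  OUT={a, b, d, e, f}
  B4:  IN={a, b, d, e}  OUT={a, b, d, e}
  B5:  IN={a, b, d, e}  OUT={a, b, d, e, f}
  B6:  IN={b, d, e, f}  OUT={d, e, f}
  B7:  IN={d, e, f}  OUT={e, f}
  B8:  IN={e, f}  OUT={}
  B9:  IN={}  OUT={}

Merge at B0: OUT[B0] = IN[B1] = {b, c, d, e}
Applying B0's transfer function to that OUT value gives IN[B0] (row B0 above).

Answer: {b, d, e, f}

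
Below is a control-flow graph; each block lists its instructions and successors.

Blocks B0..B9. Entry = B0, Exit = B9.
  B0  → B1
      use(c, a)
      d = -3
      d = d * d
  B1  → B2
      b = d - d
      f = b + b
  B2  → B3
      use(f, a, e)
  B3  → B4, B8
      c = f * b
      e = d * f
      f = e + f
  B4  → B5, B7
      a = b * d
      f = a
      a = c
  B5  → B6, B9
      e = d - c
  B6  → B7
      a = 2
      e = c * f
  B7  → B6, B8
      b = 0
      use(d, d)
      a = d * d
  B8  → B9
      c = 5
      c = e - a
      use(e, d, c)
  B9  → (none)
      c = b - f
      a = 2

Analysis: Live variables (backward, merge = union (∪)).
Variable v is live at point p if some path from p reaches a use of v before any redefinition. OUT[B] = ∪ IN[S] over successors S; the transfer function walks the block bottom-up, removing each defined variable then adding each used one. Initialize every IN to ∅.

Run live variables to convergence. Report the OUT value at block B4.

Answer: {b, c, d, e, f}

Working:
Fixpoint table:
  B0:  IN={a, c, e}  OUT={a, d, e}
  B1:  IN={a, d, e}  OUT={a, b, d, e, f}
  B2:  IN={a, b, d, e, f}  OUT={a, b, d, f}
  B3:  IN={a, b, d, f}  OUT={a, b, c, d, e, f}
  B4:  IN={b, c, d, e}  OUT={b, c, d, e, f}
  B5:  IN={b, c, d, f}  OUT={b, c, d, f}
  B6:  IN={c, d, f}  OUT={c, d, e, f}
  B7:  IN={c, d, e, f}  OUT={a, b, c, d, e, f}
  B8:  IN={a, b, d, e, f}  OUT={b, f}
  B9:  IN={b, f}  OUT={}

Merge at B4: OUT[B4] = IN[B5] ⊔ IN[B7] = {b, c, d, e, f}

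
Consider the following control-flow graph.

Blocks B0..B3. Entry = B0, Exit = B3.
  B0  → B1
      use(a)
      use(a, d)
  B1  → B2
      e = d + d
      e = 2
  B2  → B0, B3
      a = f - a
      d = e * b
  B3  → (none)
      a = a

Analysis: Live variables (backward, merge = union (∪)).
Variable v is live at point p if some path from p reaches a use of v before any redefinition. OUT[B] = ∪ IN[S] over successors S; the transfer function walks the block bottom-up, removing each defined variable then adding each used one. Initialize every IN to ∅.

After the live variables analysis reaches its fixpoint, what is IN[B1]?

Per-block solution:
  B0:   IN={a, b, d, f}   OUT={a, b, d, f}
  B1:   IN={a, b, d, f}   OUT={a, b, e, f}
  B2:   IN={a, b, e, f}   OUT={a, b, d, f}
  B3:   IN={a}   OUT={}

Merge at B1: OUT[B1] = IN[B2] = {a, b, e, f}
Applying B1's transfer function to that OUT value gives IN[B1] (row B1 above).

Answer: {a, b, d, f}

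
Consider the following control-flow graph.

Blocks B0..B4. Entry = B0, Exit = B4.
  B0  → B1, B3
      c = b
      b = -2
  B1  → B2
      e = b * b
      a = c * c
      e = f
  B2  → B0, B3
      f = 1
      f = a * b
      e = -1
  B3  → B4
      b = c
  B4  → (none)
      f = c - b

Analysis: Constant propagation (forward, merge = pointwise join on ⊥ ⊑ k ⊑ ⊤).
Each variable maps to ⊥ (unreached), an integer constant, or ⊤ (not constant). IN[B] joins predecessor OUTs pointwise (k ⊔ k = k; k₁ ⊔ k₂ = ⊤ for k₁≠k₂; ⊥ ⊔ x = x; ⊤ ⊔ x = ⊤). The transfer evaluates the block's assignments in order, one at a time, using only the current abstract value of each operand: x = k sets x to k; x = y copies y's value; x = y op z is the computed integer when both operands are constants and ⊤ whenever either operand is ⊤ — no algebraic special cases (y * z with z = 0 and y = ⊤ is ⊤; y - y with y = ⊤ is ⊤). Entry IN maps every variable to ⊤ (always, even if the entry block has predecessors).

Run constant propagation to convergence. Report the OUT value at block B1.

Converged values:
  B0:   IN=(all ⊤)   OUT={b:-2; rest ⊤}
  B1:   IN={b:-2; rest ⊤}   OUT={b:-2; rest ⊤}
  B2:   IN={b:-2; rest ⊤}   OUT={b:-2, e:-1; rest ⊤}
  B3:   IN={b:-2; rest ⊤}   OUT=(all ⊤)
  B4:   IN=(all ⊤)   OUT=(all ⊤)

Merge at B1: IN[B1] = OUT[B0] = {a: ⊤, b: -2, c: ⊤, d: ⊤, e: ⊤, f: ⊤}
Applying B1's transfer function to that IN value gives OUT[B1] (row B1 above).

Answer: {a: ⊤, b: -2, c: ⊤, d: ⊤, e: ⊤, f: ⊤}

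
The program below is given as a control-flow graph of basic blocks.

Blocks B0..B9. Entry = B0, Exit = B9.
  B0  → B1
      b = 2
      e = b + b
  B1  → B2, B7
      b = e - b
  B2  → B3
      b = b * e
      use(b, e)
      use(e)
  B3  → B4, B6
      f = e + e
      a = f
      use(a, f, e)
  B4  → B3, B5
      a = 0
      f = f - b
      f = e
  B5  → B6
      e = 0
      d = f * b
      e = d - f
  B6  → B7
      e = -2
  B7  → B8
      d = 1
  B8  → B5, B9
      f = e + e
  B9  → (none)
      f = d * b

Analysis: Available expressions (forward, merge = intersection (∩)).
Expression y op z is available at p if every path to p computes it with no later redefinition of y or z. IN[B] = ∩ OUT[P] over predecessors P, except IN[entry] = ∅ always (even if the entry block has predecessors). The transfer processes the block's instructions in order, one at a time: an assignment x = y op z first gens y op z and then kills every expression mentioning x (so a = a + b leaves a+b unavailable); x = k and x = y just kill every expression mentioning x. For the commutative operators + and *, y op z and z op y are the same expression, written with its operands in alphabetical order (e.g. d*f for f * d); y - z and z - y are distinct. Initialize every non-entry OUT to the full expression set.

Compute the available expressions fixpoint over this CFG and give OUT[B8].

Fixpoint table:
  B0: | IN={} | OUT={b+b}
  B1: | IN={b+b} | OUT={}
  B2: | IN={} | OUT={}
  B3: | IN={} | OUT={e+e}
  B4: | IN={e+e} | OUT={e+e}
  B5: | IN={e+e} | OUT={b*f, d-f}
  B6: | IN={} | OUT={}
  B7: | IN={} | OUT={}
  B8: | IN={} | OUT={e+e}
  B9: | IN={e+e} | OUT={b*d, e+e}

Merge at B8: IN[B8] = OUT[B7] = {}
Applying B8's transfer function to that IN value gives OUT[B8] (row B8 above).

Answer: {e+e}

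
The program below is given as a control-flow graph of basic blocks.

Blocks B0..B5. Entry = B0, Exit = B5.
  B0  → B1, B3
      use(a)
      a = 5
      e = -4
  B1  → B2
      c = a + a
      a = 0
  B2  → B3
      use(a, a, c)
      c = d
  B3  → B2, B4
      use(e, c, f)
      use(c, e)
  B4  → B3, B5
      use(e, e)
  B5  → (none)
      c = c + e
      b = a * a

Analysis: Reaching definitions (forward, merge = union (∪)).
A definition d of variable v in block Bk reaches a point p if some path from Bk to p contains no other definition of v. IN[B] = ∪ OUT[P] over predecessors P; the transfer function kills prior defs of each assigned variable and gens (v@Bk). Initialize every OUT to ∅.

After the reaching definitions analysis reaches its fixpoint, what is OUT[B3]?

Fixpoint table:
  B0:  IN={}  OUT={a@B0, e@B0}
  B1:  IN={a@B0, e@B0}  OUT={a@B1, c@B1, e@B0}
  B2:  IN={a@B0, a@B1, c@B1, c@B2, e@B0}  OUT={a@B0, a@B1, c@B2, e@B0}
  B3:  IN={a@B0, a@B1, c@B2, e@B0}  OUT={a@B0, a@B1, c@B2, e@B0}
  B4:  IN={a@B0, a@B1, c@B2, e@B0}  OUT={a@B0, a@B1, c@B2, e@B0}
  B5:  IN={a@B0, a@B1, c@B2, e@B0}  OUT={a@B0, a@B1, b@B5, c@B5, e@B0}

Merge at B3: IN[B3] = OUT[B0] ⊔ OUT[B2] ⊔ OUT[B4] = {a@B0, a@B1, c@B2, e@B0}
Applying B3's transfer function to that IN value gives OUT[B3] (row B3 above).

Answer: {a@B0, a@B1, c@B2, e@B0}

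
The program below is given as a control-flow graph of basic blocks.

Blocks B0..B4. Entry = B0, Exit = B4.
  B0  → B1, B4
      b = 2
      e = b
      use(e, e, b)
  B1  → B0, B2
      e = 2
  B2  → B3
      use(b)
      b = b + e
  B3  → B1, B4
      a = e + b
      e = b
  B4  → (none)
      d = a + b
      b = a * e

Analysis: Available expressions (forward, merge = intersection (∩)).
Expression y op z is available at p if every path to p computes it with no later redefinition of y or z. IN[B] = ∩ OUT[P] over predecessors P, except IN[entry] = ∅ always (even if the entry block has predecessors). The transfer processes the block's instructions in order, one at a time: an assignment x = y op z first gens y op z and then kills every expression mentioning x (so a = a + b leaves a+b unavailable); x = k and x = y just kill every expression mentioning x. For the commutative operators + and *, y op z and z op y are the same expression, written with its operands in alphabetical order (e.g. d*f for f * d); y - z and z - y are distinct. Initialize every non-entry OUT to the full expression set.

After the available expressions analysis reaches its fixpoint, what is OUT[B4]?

Fixpoint table:
  B0:  IN={}  OUT={}
  B1:  IN={}  OUT={}
  B2:  IN={}  OUT={}
  B3:  IN={}  OUT={}
  B4:  IN={}  OUT={a*e}

Merge at B4: IN[B4] = OUT[B0] ∩ OUT[B3] = {}
Applying B4's transfer function to that IN value gives OUT[B4] (row B4 above).

Answer: {a*e}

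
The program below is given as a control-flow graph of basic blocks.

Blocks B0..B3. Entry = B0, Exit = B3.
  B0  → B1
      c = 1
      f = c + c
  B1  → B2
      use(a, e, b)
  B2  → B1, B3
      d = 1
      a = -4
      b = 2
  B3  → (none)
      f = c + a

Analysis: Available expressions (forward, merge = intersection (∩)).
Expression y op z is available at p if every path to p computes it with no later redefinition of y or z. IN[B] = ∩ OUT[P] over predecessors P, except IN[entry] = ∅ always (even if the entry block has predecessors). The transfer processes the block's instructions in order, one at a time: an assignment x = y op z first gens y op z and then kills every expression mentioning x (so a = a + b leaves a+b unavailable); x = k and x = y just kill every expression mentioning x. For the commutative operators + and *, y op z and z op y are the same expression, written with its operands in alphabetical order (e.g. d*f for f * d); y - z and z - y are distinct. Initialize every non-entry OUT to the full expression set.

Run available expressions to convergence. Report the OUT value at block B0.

Fixpoint table:
  B0:  IN={}  OUT={c+c}
  B1:  IN={c+c}  OUT={c+c}
  B2:  IN={c+c}  OUT={c+c}
  B3:  IN={c+c}  OUT={a+c, c+c}

B0 is the boundary node: IN[B0] = {}
Applying B0's transfer function to that IN value gives OUT[B0] (row B0 above).

Answer: {c+c}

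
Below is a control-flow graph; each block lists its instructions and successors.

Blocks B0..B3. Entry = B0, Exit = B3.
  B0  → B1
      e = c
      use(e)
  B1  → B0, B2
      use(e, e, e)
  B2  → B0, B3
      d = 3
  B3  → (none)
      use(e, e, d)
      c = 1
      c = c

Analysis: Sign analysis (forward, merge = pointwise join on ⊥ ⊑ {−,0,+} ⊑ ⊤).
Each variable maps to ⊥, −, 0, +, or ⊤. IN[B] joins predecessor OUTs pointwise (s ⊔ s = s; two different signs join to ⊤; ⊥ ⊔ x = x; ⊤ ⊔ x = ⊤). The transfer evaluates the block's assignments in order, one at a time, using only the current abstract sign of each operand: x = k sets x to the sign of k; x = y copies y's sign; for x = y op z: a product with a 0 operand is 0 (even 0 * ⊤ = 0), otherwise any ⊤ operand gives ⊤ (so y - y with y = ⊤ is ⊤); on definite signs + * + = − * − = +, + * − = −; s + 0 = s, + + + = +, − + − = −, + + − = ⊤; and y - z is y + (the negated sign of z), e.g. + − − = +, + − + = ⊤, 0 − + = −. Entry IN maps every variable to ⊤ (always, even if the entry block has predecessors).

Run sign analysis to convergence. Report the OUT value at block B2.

Per-block solution:
  B0:   IN=(all ⊤)   OUT=(all ⊤)
  B1:   IN=(all ⊤)   OUT=(all ⊤)
  B2:   IN=(all ⊤)   OUT={d:+; rest ⊤}
  B3:   IN={d:+; rest ⊤}   OUT={c:+, d:+; rest ⊤}

Merge at B2: IN[B2] = OUT[B1] = {a: ⊤, b: ⊤, c: ⊤, d: ⊤, e: ⊤, f: ⊤}
Applying B2's transfer function to that IN value gives OUT[B2] (row B2 above).

Answer: {a: ⊤, b: ⊤, c: ⊤, d: +, e: ⊤, f: ⊤}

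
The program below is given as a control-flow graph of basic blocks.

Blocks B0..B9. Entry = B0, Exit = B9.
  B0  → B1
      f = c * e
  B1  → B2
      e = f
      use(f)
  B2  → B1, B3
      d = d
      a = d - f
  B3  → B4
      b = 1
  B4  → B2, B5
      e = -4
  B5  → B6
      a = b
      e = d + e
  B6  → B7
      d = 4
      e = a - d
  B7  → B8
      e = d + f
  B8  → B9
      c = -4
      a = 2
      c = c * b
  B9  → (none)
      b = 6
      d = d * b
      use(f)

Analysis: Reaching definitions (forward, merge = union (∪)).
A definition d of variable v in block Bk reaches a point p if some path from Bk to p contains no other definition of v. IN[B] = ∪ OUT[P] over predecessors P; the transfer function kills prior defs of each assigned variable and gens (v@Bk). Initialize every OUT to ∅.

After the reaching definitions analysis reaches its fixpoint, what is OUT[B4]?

Answer: {a@B2, b@B3, d@B2, e@B4, f@B0}

Derivation:
Fixpoint table:
  B0:   IN={}   OUT={f@B0}
  B1:   IN={a@B2, b@B3, d@B2, e@B1, e@B4, f@B0}   OUT={a@B2, b@B3, d@B2, e@B1, f@B0}
  B2:   IN={a@B2, b@B3, d@B2, e@B1, e@B4, f@B0}   OUT={a@B2, b@B3, d@B2, e@B1, e@B4, f@B0}
  B3:   IN={a@B2, b@B3, d@B2, e@B1, e@B4, f@B0}   OUT={a@B2, b@B3, d@B2, e@B1, e@B4, f@B0}
  B4:   IN={a@B2, b@B3, d@B2, e@B1, e@B4, f@B0}   OUT={a@B2, b@B3, d@B2, e@B4, f@B0}
  B5:   IN={a@B2, b@B3, d@B2, e@B4, f@B0}   OUT={a@B5, b@B3, d@B2, e@B5, f@B0}
  B6:   IN={a@B5, b@B3, d@B2, e@B5, f@B0}   OUT={a@B5, b@B3, d@B6, e@B6, f@B0}
  B7:   IN={a@B5, b@B3, d@B6, e@B6, f@B0}   OUT={a@B5, b@B3, d@B6, e@B7, f@B0}
  B8:   IN={a@B5, b@B3, d@B6, e@B7, f@B0}   OUT={a@B8, b@B3, c@B8, d@B6, e@B7, f@B0}
  B9:   IN={a@B8, b@B3, c@B8, d@B6, e@B7, f@B0}   OUT={a@B8, b@B9, c@B8, d@B9, e@B7, f@B0}

Merge at B4: IN[B4] = OUT[B3] = {a@B2, b@B3, d@B2, e@B1, e@B4, f@B0}
Applying B4's transfer function to that IN value gives OUT[B4] (row B4 above).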